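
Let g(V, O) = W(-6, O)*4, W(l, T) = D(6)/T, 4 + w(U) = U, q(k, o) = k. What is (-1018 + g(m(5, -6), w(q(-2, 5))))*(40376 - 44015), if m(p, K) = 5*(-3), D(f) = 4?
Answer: 3714206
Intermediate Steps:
m(p, K) = -15
w(U) = -4 + U
W(l, T) = 4/T
g(V, O) = 16/O (g(V, O) = (4/O)*4 = 16/O)
(-1018 + g(m(5, -6), w(q(-2, 5))))*(40376 - 44015) = (-1018 + 16/(-4 - 2))*(40376 - 44015) = (-1018 + 16/(-6))*(-3639) = (-1018 + 16*(-⅙))*(-3639) = (-1018 - 8/3)*(-3639) = -3062/3*(-3639) = 3714206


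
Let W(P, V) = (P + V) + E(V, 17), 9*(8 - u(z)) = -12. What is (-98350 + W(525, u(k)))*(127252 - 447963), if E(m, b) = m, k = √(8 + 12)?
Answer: 94102700909/3 ≈ 3.1368e+10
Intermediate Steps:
k = 2*√5 (k = √20 = 2*√5 ≈ 4.4721)
u(z) = 28/3 (u(z) = 8 - ⅑*(-12) = 8 + 4/3 = 28/3)
W(P, V) = P + 2*V (W(P, V) = (P + V) + V = P + 2*V)
(-98350 + W(525, u(k)))*(127252 - 447963) = (-98350 + (525 + 2*(28/3)))*(127252 - 447963) = (-98350 + (525 + 56/3))*(-320711) = (-98350 + 1631/3)*(-320711) = -293419/3*(-320711) = 94102700909/3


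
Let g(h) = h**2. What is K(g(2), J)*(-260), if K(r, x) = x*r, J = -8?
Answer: 8320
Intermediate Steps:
K(r, x) = r*x
K(g(2), J)*(-260) = (2**2*(-8))*(-260) = (4*(-8))*(-260) = -32*(-260) = 8320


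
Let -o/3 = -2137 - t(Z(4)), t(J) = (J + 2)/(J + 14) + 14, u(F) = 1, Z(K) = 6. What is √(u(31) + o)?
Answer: 2*√40345/5 ≈ 80.344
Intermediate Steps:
t(J) = 14 + (2 + J)/(14 + J) (t(J) = (2 + J)/(14 + J) + 14 = 14 + (2 + J)/(14 + J))
o = 32271/5 (o = -3*(-2137 - 3*(66 + 5*6)/(14 + 6)) = -3*(-2137 - 3*(66 + 30)/20) = -3*(-2137 - 3*96/20) = -3*(-2137 - 1*72/5) = -3*(-2137 - 72/5) = -3*(-10757/5) = 32271/5 ≈ 6454.2)
√(u(31) + o) = √(1 + 32271/5) = √(32276/5) = 2*√40345/5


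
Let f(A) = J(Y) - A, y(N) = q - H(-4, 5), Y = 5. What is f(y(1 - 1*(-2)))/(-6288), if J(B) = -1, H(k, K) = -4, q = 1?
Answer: 1/1048 ≈ 0.00095420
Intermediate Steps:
y(N) = 5 (y(N) = 1 - 1*(-4) = 1 + 4 = 5)
f(A) = -1 - A
f(y(1 - 1*(-2)))/(-6288) = (-1 - 1*5)/(-6288) = (-1 - 5)*(-1/6288) = -6*(-1/6288) = 1/1048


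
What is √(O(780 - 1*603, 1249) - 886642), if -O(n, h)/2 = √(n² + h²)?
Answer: √(-886642 - 2*√1591330) ≈ 942.96*I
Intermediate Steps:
O(n, h) = -2*√(h² + n²) (O(n, h) = -2*√(n² + h²) = -2*√(h² + n²))
√(O(780 - 1*603, 1249) - 886642) = √(-2*√(1249² + (780 - 1*603)²) - 886642) = √(-2*√(1560001 + (780 - 603)²) - 886642) = √(-2*√(1560001 + 177²) - 886642) = √(-2*√(1560001 + 31329) - 886642) = √(-2*√1591330 - 886642) = √(-886642 - 2*√1591330)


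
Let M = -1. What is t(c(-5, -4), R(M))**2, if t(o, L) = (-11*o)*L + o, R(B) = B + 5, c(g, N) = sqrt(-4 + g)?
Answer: -16641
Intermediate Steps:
R(B) = 5 + B
t(o, L) = o - 11*L*o (t(o, L) = -11*L*o + o = o - 11*L*o)
t(c(-5, -4), R(M))**2 = (sqrt(-4 - 5)*(1 - 11*(5 - 1)))**2 = (sqrt(-9)*(1 - 11*4))**2 = ((3*I)*(1 - 44))**2 = ((3*I)*(-43))**2 = (-129*I)**2 = -16641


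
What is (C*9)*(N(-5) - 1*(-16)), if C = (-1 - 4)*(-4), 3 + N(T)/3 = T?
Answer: -1440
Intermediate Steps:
N(T) = -9 + 3*T
C = 20 (C = -5*(-4) = 20)
(C*9)*(N(-5) - 1*(-16)) = (20*9)*((-9 + 3*(-5)) - 1*(-16)) = 180*((-9 - 15) + 16) = 180*(-24 + 16) = 180*(-8) = -1440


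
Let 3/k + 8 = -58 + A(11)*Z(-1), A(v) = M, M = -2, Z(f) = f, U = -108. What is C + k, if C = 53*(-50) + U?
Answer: -176515/64 ≈ -2758.0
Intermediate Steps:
A(v) = -2
C = -2758 (C = 53*(-50) - 108 = -2650 - 108 = -2758)
k = -3/64 (k = 3/(-8 + (-58 - 2*(-1))) = 3/(-8 + (-58 + 2)) = 3/(-8 - 56) = 3/(-64) = 3*(-1/64) = -3/64 ≈ -0.046875)
C + k = -2758 - 3/64 = -176515/64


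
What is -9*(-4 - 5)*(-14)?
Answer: -1134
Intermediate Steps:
-9*(-4 - 5)*(-14) = -9*(-9)*(-14) = 81*(-14) = -1134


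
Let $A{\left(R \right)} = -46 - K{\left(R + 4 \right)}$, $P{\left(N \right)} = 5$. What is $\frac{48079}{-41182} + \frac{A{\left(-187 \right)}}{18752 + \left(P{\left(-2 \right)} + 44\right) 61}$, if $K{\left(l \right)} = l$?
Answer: $- \frac{1039643605}{895337862} \approx -1.1612$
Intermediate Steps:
$A{\left(R \right)} = -50 - R$ ($A{\left(R \right)} = -46 - \left(R + 4\right) = -46 - \left(4 + R\right) = -50 - R$)
$\frac{48079}{-41182} + \frac{A{\left(-187 \right)}}{18752 + \left(P{\left(-2 \right)} + 44\right) 61} = \frac{48079}{-41182} + \frac{-50 - -187}{18752 + \left(5 + 44\right) 61} = 48079 \left(- \frac{1}{41182}\right) + \frac{-50 + 187}{18752 + 49 \cdot 61} = - \frac{48079}{41182} + \frac{137}{18752 + 2989} = - \frac{48079}{41182} + \frac{137}{21741} = - \frac{1039643605}{895337862}$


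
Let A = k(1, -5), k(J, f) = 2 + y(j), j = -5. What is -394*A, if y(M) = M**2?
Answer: -10638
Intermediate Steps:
k(J, f) = 27 (k(J, f) = 2 + (-5)**2 = 2 + 25 = 27)
A = 27
-394*A = -394*27 = -10638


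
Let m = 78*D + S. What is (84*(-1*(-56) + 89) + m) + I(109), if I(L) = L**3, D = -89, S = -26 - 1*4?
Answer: 1300237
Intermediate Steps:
S = -30 (S = -26 - 4 = -30)
m = -6972 (m = 78*(-89) - 30 = -6942 - 30 = -6972)
(84*(-1*(-56) + 89) + m) + I(109) = (84*(-1*(-56) + 89) - 6972) + 109**3 = (84*(56 + 89) - 6972) + 1295029 = (84*145 - 6972) + 1295029 = (12180 - 6972) + 1295029 = 5208 + 1295029 = 1300237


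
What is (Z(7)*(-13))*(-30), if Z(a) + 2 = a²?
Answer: 18330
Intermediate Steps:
Z(a) = -2 + a²
(Z(7)*(-13))*(-30) = ((-2 + 7²)*(-13))*(-30) = ((-2 + 49)*(-13))*(-30) = (47*(-13))*(-30) = -611*(-30) = 18330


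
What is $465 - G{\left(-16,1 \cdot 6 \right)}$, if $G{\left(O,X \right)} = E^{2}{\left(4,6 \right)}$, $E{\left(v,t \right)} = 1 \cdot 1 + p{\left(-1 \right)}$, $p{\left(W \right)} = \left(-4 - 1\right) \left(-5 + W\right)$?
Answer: $-496$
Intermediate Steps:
$p{\left(W \right)} = 25 - 5 W$ ($p{\left(W \right)} = - 5 \left(-5 + W\right) = 25 - 5 W$)
$E{\left(v,t \right)} = 31$ ($E{\left(v,t \right)} = 1 \cdot 1 + \left(25 - -5\right) = 1 + \left(25 + 5\right) = 1 + 30 = 31$)
$G{\left(O,X \right)} = 961$ ($G{\left(O,X \right)} = 31^{2} = 961$)
$465 - G{\left(-16,1 \cdot 6 \right)} = 465 - 961 = -496$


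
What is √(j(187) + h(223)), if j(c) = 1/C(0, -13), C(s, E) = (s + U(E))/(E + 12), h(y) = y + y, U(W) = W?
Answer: √75387/13 ≈ 21.121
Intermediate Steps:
h(y) = 2*y
C(s, E) = (E + s)/(12 + E) (C(s, E) = (s + E)/(E + 12) = (E + s)/(12 + E))
j(c) = 1/13 (j(c) = 1/((-13 + 0)/(12 - 13)) = 1/(-13/(-1)) = 1/(-1*(-13)) = 1/13)
√(j(187) + h(223)) = √(1/13 + 2*223) = √(1/13 + 446) = √(5799/13) = √75387/13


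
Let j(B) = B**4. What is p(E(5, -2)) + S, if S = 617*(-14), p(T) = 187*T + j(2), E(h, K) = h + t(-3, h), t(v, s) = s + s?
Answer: -5817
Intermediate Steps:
t(v, s) = 2*s
E(h, K) = 3*h (E(h, K) = h + 2*h = 3*h)
p(T) = 16 + 187*T (p(T) = 187*T + 2**4 = 187*T + 16 = 16 + 187*T)
S = -8638
p(E(5, -2)) + S = (16 + 187*(3*5)) - 8638 = (16 + 187*15) - 8638 = (16 + 2805) - 8638 = 2821 - 8638 = -5817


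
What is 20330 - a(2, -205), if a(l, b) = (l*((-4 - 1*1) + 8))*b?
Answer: 21560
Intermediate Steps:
a(l, b) = 3*b*l (a(l, b) = (l*((-4 - 1) + 8))*b = (l*(-5 + 8))*b = (l*3)*b = (3*l)*b = 3*b*l)
20330 - a(2, -205) = 20330 - 3*(-205)*2 = 20330 - 1*(-1230) = 20330 + 1230 = 21560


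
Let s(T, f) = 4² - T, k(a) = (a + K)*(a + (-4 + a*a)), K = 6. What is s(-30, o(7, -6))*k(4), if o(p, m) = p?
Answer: 7360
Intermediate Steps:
k(a) = (6 + a)*(-4 + a + a²) (k(a) = (a + 6)*(a + (-4 + a*a)) = (6 + a)*(a + (-4 + a²)) = (6 + a)*(-4 + a + a²))
s(T, f) = 16 - T
s(-30, o(7, -6))*k(4) = (16 - 1*(-30))*(-24 + 4³ + 2*4 + 7*4²) = (16 + 30)*(-24 + 64 + 8 + 7*16) = 46*(-24 + 64 + 8 + 112) = 46*160 = 7360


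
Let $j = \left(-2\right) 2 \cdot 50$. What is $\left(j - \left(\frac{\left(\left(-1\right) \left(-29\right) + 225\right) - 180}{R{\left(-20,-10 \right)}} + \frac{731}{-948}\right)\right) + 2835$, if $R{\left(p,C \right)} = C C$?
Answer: $\frac{62450237}{23700} \approx 2635.0$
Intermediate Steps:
$R{\left(p,C \right)} = C^{2}$
$j = -200$ ($j = \left(-4\right) 50 = -200$)
$\left(j - \left(\frac{\left(\left(-1\right) \left(-29\right) + 225\right) - 180}{R{\left(-20,-10 \right)}} + \frac{731}{-948}\right)\right) + 2835 = \left(-200 - \left(\frac{\left(\left(-1\right) \left(-29\right) + 225\right) - 180}{\left(-10\right)^{2}} + \frac{731}{-948}\right)\right) + 2835 = \left(-200 - \left(\frac{\left(29 + 225\right) - 180}{100} + 731 \left(- \frac{1}{948}\right)\right)\right) + 2835 = \left(-200 - \left(\left(254 - 180\right) \frac{1}{100} - \frac{731}{948}\right)\right) + 2835 = \left(-200 - \left(74 \cdot \frac{1}{100} - \frac{731}{948}\right)\right) + 2835 = \left(-200 - \left(\frac{37}{50} - \frac{731}{948}\right)\right) + 2835 = \left(-200 - - \frac{737}{23700}\right) + 2835 = \left(-200 + \frac{737}{23700}\right) + 2835 = - \frac{4739263}{23700} + 2835 = \frac{62450237}{23700}$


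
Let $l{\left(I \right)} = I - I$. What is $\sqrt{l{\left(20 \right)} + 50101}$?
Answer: $\sqrt{50101} \approx 223.83$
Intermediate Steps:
$l{\left(I \right)} = 0$
$\sqrt{l{\left(20 \right)} + 50101} = \sqrt{0 + 50101} = \sqrt{50101}$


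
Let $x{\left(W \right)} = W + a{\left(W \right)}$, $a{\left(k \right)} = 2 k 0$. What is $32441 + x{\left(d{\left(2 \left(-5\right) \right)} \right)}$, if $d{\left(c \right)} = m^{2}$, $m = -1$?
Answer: $32442$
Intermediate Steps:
$a{\left(k \right)} = 0$
$d{\left(c \right)} = 1$ ($d{\left(c \right)} = \left(-1\right)^{2} = 1$)
$x{\left(W \right)} = W$ ($x{\left(W \right)} = W + 0 = W$)
$32441 + x{\left(d{\left(2 \left(-5\right) \right)} \right)} = 32441 + 1 = 32442$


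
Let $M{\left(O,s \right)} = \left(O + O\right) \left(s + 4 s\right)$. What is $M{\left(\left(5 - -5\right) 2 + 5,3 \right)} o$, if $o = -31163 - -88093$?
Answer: $42697500$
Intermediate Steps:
$o = 56930$ ($o = -31163 + 88093 = 56930$)
$M{\left(O,s \right)} = 10 O s$ ($M{\left(O,s \right)} = 2 O 5 s = 10 O s$)
$M{\left(\left(5 - -5\right) 2 + 5,3 \right)} o = 10 \left(\left(5 - -5\right) 2 + 5\right) 3 \cdot 56930 = 10 \left(\left(5 + 5\right) 2 + 5\right) 3 \cdot 56930 = 10 \left(10 \cdot 2 + 5\right) 3 \cdot 56930 = 10 \left(20 + 5\right) 3 \cdot 56930 = 10 \cdot 25 \cdot 3 \cdot 56930 = 750 \cdot 56930 = 42697500$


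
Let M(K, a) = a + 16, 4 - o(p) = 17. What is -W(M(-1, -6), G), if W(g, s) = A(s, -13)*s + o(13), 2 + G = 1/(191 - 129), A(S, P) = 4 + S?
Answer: 65347/3844 ≈ 17.000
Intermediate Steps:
o(p) = -13 (o(p) = 4 - 1*17 = 4 - 17 = -13)
M(K, a) = 16 + a
G = -123/62 (G = -2 + 1/(191 - 129) = -2 + 1/62 = -123/62 ≈ -1.9839)
W(g, s) = -13 + s*(4 + s) (W(g, s) = (4 + s)*s - 13 = s*(4 + s) - 13 = -13 + s*(4 + s))
-W(M(-1, -6), G) = -(-13 - 123*(4 - 123/62)/62) = -(-13 - 123/62*125/62) = -(-13 - 15375/3844) = -1*(-65347/3844) = 65347/3844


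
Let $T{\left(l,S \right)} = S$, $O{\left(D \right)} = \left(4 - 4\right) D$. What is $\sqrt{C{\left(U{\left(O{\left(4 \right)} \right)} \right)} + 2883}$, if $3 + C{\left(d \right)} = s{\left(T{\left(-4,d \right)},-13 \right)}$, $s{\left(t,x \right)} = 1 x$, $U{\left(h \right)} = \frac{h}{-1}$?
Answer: $\sqrt{2867} \approx 53.544$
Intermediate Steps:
$O{\left(D \right)} = 0$ ($O{\left(D \right)} = 0 D = 0$)
$U{\left(h \right)} = - h$ ($U{\left(h \right)} = h \left(-1\right) = - h$)
$s{\left(t,x \right)} = x$
$C{\left(d \right)} = -16$ ($C{\left(d \right)} = -3 - 13 = -16$)
$\sqrt{C{\left(U{\left(O{\left(4 \right)} \right)} \right)} + 2883} = \sqrt{-16 + 2883} = \sqrt{2867}$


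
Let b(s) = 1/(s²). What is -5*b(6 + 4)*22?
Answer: -11/10 ≈ -1.1000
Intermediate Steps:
b(s) = s⁻²
-5*b(6 + 4)*22 = -5/(6 + 4)²*22 = -5/10²*22 = -5*1/100*22 = -1/20*22 = -11/10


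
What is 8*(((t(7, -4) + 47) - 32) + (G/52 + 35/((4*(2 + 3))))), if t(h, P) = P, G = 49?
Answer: 1424/13 ≈ 109.54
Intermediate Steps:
8*(((t(7, -4) + 47) - 32) + (G/52 + 35/((4*(2 + 3))))) = 8*(((-4 + 47) - 32) + (49/52 + 35/((4*(2 + 3))))) = 8*((43 - 32) + (49*(1/52) + 35/((4*5)))) = 8*(11 + (49/52 + 35/20)) = 8*(11 + (49/52 + 35*(1/20))) = 8*(11 + (49/52 + 7/4)) = 8*(11 + 35/13) = 8*(178/13) = 1424/13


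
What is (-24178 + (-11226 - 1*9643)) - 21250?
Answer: -66297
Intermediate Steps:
(-24178 + (-11226 - 1*9643)) - 21250 = (-24178 + (-11226 - 9643)) - 21250 = (-24178 - 20869) - 21250 = -45047 - 21250 = -66297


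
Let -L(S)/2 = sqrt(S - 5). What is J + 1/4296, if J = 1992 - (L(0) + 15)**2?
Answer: 7676953/4296 + 60*I*sqrt(5) ≈ 1787.0 + 134.16*I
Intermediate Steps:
L(S) = -2*sqrt(-5 + S) (L(S) = -2*sqrt(S - 5) = -2*sqrt(-5 + S))
J = 1992 - (15 - 2*I*sqrt(5))**2 (J = 1992 - (-2*sqrt(-5 + 0) + 15)**2 = 1992 - (-2*I*sqrt(5) + 15)**2 = 1992 - (15 - 2*I*sqrt(5))**2 ≈ 1787.0 + 134.16*I)
J + 1/4296 = (1787 + 60*I*sqrt(5)) + 1/4296 = 7676953/4296 + 60*I*sqrt(5)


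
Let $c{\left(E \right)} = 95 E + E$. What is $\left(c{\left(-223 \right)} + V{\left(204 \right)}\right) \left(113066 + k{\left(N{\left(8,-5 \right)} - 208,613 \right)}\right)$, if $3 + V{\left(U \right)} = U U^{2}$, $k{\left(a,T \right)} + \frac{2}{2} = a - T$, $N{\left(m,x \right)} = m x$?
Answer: $950171859612$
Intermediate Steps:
$c{\left(E \right)} = 96 E$
$k{\left(a,T \right)} = -1 + a - T$ ($k{\left(a,T \right)} = -1 - \left(T - a\right) = -1 + a - T$)
$V{\left(U \right)} = -3 + U^{3}$ ($V{\left(U \right)} = -3 + U U^{2} = -3 + U^{3}$)
$\left(c{\left(-223 \right)} + V{\left(204 \right)}\right) \left(113066 + k{\left(N{\left(8,-5 \right)} - 208,613 \right)}\right) = \left(96 \left(-223\right) - \left(3 - 204^{3}\right)\right) \left(113066 - 862\right) = \left(-21408 + \left(-3 + 8489664\right)\right) \left(113066 - 862\right) = \left(-21408 + 8489661\right) \left(113066 - 862\right) = 8468253 \left(113066 - 862\right) = 8468253 \cdot 112204 = 950171859612$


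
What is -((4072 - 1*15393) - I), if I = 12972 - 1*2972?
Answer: 21321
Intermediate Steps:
I = 10000 (I = 12972 - 2972 = 10000)
-((4072 - 1*15393) - I) = -((4072 - 1*15393) - 1*10000) = -((4072 - 15393) - 10000) = -(-11321 - 10000) = -1*(-21321) = 21321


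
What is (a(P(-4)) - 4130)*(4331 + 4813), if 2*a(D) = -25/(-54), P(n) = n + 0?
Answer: -113287810/3 ≈ -3.7763e+7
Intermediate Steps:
P(n) = n
a(D) = 25/108 (a(D) = (-25/(-54))/2 = (-25*(-1/54))/2 = (½)*(25/54) = 25/108)
(a(P(-4)) - 4130)*(4331 + 4813) = (25/108 - 4130)*(4331 + 4813) = -446015/108*9144 = -113287810/3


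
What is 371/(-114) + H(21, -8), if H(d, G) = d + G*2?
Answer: 199/114 ≈ 1.7456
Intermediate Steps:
H(d, G) = d + 2*G
371/(-114) + H(21, -8) = 371/(-114) + (21 + 2*(-8)) = 371*(-1/114) + (21 - 16) = -371/114 + 5 = 199/114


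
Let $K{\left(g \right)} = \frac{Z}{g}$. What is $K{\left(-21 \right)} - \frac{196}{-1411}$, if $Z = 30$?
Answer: $- \frac{12738}{9877} \approx -1.2897$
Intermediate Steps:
$K{\left(g \right)} = \frac{30}{g}$
$K{\left(-21 \right)} - \frac{196}{-1411} = \frac{30}{-21} - \frac{196}{-1411} = 30 \left(- \frac{1}{21}\right) - - \frac{196}{1411} = - \frac{10}{7} + \frac{196}{1411} = - \frac{12738}{9877}$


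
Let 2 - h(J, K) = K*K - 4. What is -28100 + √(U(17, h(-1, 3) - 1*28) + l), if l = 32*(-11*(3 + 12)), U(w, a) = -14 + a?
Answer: -28100 + 5*I*√213 ≈ -28100.0 + 72.973*I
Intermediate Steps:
h(J, K) = 6 - K² (h(J, K) = 2 - (K*K - 4) = 2 - (K² - 4) = 2 - (-4 + K²) = 2 + (4 - K²) = 6 - K²)
l = -5280 (l = 32*(-11*15) = 32*(-165) = -5280)
-28100 + √(U(17, h(-1, 3) - 1*28) + l) = -28100 + √((-14 + ((6 - 1*3²) - 1*28)) - 5280) = -28100 + √((-14 + ((6 - 1*9) - 28)) - 5280) = -28100 + √((-14 + ((6 - 9) - 28)) - 5280) = -28100 + √((-14 + (-3 - 28)) - 5280) = -28100 + √((-14 - 31) - 5280) = -28100 + √(-45 - 5280) = -28100 + √(-5325) = -28100 + 5*I*√213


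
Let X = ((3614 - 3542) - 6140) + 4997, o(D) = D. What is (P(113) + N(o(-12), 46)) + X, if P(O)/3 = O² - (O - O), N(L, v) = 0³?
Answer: 37236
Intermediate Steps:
N(L, v) = 0
P(O) = 3*O² (P(O) = 3*(O² - (O - O)) = 3*(O² - 1*0) = 3*(O² + 0) = 3*O²)
X = -1071 (X = (72 - 6140) + 4997 = -6068 + 4997 = -1071)
(P(113) + N(o(-12), 46)) + X = (3*113² + 0) - 1071 = (3*12769 + 0) - 1071 = (38307 + 0) - 1071 = 38307 - 1071 = 37236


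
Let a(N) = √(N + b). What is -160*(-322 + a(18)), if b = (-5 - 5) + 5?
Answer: 51520 - 160*√13 ≈ 50943.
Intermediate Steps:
b = -5 (b = -10 + 5 = -5)
a(N) = √(-5 + N) (a(N) = √(N - 5) = √(-5 + N))
-160*(-322 + a(18)) = -160*(-322 + √(-5 + 18)) = -160*(-322 + √13) = 51520 - 160*√13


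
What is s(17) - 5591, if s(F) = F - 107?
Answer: -5681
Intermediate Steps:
s(F) = -107 + F
s(17) - 5591 = (-107 + 17) - 5591 = -90 - 5591 = -5681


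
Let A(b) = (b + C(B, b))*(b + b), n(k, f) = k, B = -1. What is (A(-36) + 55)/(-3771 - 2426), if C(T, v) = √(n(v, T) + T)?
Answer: -2647/6197 + 72*I*√37/6197 ≈ -0.42714 + 0.070673*I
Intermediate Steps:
C(T, v) = √(T + v) (C(T, v) = √(v + T) = √(T + v))
A(b) = 2*b*(b + √(-1 + b)) (A(b) = (b + √(-1 + b))*(b + b) = (b + √(-1 + b))*(2*b) = 2*b*(b + √(-1 + b)))
(A(-36) + 55)/(-3771 - 2426) = (2*(-36)*(-36 + √(-1 - 36)) + 55)/(-3771 - 2426) = (2*(-36)*(-36 + √(-37)) + 55)/(-6197) = (2*(-36)*(-36 + I*√37) + 55)*(-1/6197) = ((2592 - 72*I*√37) + 55)*(-1/6197) = (2647 - 72*I*√37)*(-1/6197) = -2647/6197 + 72*I*√37/6197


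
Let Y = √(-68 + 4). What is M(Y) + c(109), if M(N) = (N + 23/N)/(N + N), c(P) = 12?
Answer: 1577/128 ≈ 12.320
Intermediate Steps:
Y = 8*I (Y = √(-64) = 8*I ≈ 8.0*I)
M(N) = (N + 23/N)/(2*N) (M(N) = (N + 23/N)/((2*N)) = (N + 23/N)*(1/(2*N)) = (N + 23/N)/(2*N))
M(Y) + c(109) = (23 + (8*I)²)/(2*(8*I)²) + 12 = (½)*(-1/64)*(23 - 64) + 12 = (½)*(-1/64)*(-41) + 12 = 41/128 + 12 = 1577/128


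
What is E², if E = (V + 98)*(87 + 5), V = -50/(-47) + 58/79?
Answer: 1162169008360000/13786369 ≈ 8.4298e+7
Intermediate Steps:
V = 6676/3713 (V = -50*(-1/47) + 58*(1/79) = 50/47 + 58/79 = 6676/3713 ≈ 1.7980)
E = 34090600/3713 (E = (6676/3713 + 98)*(87 + 5) = (370550/3713)*92 = 34090600/3713 ≈ 9181.4)
E² = (34090600/3713)² = 1162169008360000/13786369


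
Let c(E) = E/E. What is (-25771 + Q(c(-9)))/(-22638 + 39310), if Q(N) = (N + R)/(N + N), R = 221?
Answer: -6415/4168 ≈ -1.5391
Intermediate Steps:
c(E) = 1
Q(N) = (221 + N)/(2*N) (Q(N) = (N + 221)/(N + N) = (221 + N)/((2*N)) = (221 + N)*(1/(2*N)) = (221 + N)/(2*N))
(-25771 + Q(c(-9)))/(-22638 + 39310) = (-25771 + (1/2)*(221 + 1)/1)/(-22638 + 39310) = (-25771 + (1/2)*1*222)/16672 = (-25771 + 111)*(1/16672) = -25660*1/16672 = -6415/4168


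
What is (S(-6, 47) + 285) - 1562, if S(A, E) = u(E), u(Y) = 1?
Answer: -1276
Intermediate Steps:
S(A, E) = 1
(S(-6, 47) + 285) - 1562 = (1 + 285) - 1562 = 286 - 1562 = -1276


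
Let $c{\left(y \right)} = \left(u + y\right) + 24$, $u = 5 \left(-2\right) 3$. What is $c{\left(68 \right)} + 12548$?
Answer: $12610$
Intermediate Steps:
$u = -30$ ($u = \left(-10\right) 3 = -30$)
$c{\left(y \right)} = -6 + y$ ($c{\left(y \right)} = \left(-30 + y\right) + 24 = -6 + y$)
$c{\left(68 \right)} + 12548 = \left(-6 + 68\right) + 12548 = 62 + 12548 = 12610$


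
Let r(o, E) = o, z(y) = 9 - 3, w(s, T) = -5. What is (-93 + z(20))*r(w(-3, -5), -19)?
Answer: 435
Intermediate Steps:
z(y) = 6
(-93 + z(20))*r(w(-3, -5), -19) = (-93 + 6)*(-5) = -87*(-5) = 435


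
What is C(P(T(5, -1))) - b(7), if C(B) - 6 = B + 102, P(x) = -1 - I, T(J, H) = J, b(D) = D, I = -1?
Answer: 101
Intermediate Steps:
P(x) = 0 (P(x) = -1 - 1*(-1) = -1 + 1 = 0)
C(B) = 108 + B (C(B) = 6 + (B + 102) = 6 + (102 + B) = 108 + B)
C(P(T(5, -1))) - b(7) = (108 + 0) - 1*7 = 108 - 7 = 101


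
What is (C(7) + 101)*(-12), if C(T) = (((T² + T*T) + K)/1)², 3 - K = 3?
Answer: -116460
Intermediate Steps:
K = 0 (K = 3 - 1*3 = 3 - 3 = 0)
C(T) = 4*T⁴ (C(T) = (((T² + T*T) + 0)/1)² = (((T² + T²) + 0)*1)² = ((2*T² + 0)*1)² = ((2*T²)*1)² = (2*T²)² = 4*T⁴)
(C(7) + 101)*(-12) = (4*7⁴ + 101)*(-12) = (4*2401 + 101)*(-12) = (9604 + 101)*(-12) = 9705*(-12) = -116460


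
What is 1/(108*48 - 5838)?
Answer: -1/654 ≈ -0.0015291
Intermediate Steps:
1/(108*48 - 5838) = 1/(5184 - 5838) = 1/(-654) = -1/654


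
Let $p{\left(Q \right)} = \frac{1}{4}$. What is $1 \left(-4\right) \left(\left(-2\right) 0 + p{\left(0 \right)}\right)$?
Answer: $-1$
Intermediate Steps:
$p{\left(Q \right)} = \frac{1}{4}$
$1 \left(-4\right) \left(\left(-2\right) 0 + p{\left(0 \right)}\right) = 1 \left(-4\right) \left(\left(-2\right) 0 + \frac{1}{4}\right) = - 4 \left(0 + \frac{1}{4}\right) = \left(-4\right) \frac{1}{4} = -1$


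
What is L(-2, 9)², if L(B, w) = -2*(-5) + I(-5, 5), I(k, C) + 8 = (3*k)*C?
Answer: 5329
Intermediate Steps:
I(k, C) = -8 + 3*C*k (I(k, C) = -8 + (3*k)*C = -8 + 3*C*k)
L(B, w) = -73 (L(B, w) = -2*(-5) + (-8 + 3*5*(-5)) = 10 + (-8 - 75) = 10 - 83 = -73)
L(-2, 9)² = (-73)² = 5329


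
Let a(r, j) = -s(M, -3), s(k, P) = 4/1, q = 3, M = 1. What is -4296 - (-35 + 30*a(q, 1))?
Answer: -4141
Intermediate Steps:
s(k, P) = 4 (s(k, P) = 4*1 = 4)
a(r, j) = -4 (a(r, j) = -1*4 = -4)
-4296 - (-35 + 30*a(q, 1)) = -4296 - (-35 + 30*(-4)) = -4296 - (-35 - 120) = -4296 - 1*(-155) = -4296 + 155 = -4141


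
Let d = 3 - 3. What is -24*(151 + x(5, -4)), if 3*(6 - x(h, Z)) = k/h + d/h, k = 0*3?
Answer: -3768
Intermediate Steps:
k = 0
d = 0
x(h, Z) = 6 (x(h, Z) = 6 - (0/h + 0/h)/3 = 6 - (0 + 0)/3 = 6 - 1/3*0 = 6 + 0 = 6)
-24*(151 + x(5, -4)) = -24*(151 + 6) = -24*157 = -3768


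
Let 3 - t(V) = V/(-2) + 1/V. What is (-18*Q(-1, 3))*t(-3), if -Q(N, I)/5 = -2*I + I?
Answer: -495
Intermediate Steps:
Q(N, I) = 5*I (Q(N, I) = -5*(-2*I + I) = -(-5)*I = 5*I)
t(V) = 3 + V/2 - 1/V (t(V) = 3 - (V/(-2) + 1/V) = 3 - (V*(-½) + 1/V) = 3 - (-V/2 + 1/V) = 3 - (1/V - V/2) = 3 + (V/2 - 1/V) = 3 + V/2 - 1/V)
(-18*Q(-1, 3))*t(-3) = (-90*3)*(3 + (½)*(-3) - 1/(-3)) = (-18*15)*(3 - 3/2 - 1*(-⅓)) = -270*(3 - 3/2 + ⅓) = -270*11/6 = -495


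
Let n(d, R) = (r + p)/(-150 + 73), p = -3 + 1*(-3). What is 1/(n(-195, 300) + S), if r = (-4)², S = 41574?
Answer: 77/3201188 ≈ 2.4054e-5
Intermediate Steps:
p = -6 (p = -3 - 3 = -6)
r = 16
n(d, R) = -10/77 (n(d, R) = (16 - 6)/(-150 + 73) = 10/(-77) = 10*(-1/77) = -10/77)
1/(n(-195, 300) + S) = 1/(-10/77 + 41574) = 1/(3201188/77) = 77/3201188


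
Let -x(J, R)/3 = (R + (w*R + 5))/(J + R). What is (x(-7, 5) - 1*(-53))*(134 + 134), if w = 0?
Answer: 18224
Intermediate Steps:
x(J, R) = -3*(5 + R)/(J + R) (x(J, R) = -3*(R + (0*R + 5))/(J + R) = -3*(R + (0 + 5))/(J + R) = -3*(R + 5)/(J + R) = -3*(5 + R)/(J + R))
(x(-7, 5) - 1*(-53))*(134 + 134) = (3*(-5 - 1*5)/(-7 + 5) - 1*(-53))*(134 + 134) = (3*(-5 - 5)/(-2) + 53)*268 = (3*(-½)*(-10) + 53)*268 = (15 + 53)*268 = 68*268 = 18224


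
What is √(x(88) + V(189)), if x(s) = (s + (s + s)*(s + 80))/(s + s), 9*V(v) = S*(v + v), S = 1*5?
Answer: √1514/2 ≈ 19.455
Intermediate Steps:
S = 5
V(v) = 10*v/9 (V(v) = (5*(v + v))/9 = (5*(2*v))/9 = (10*v)/9 = 10*v/9)
x(s) = (s + 2*s*(80 + s))/(2*s) (x(s) = (s + (2*s)*(80 + s))/((2*s)) = (s + 2*s*(80 + s))*(1/(2*s)) = (s + 2*s*(80 + s))/(2*s))
√(x(88) + V(189)) = √((161/2 + 88) + (10/9)*189) = √(337/2 + 210) = √(757/2) = √1514/2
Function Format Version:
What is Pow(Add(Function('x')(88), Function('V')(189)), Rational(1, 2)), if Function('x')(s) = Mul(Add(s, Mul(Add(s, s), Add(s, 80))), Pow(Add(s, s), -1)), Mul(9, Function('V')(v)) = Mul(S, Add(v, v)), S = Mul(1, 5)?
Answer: Mul(Rational(1, 2), Pow(1514, Rational(1, 2))) ≈ 19.455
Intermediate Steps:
S = 5
Function('V')(v) = Mul(Rational(10, 9), v) (Function('V')(v) = Mul(Rational(1, 9), Mul(5, Add(v, v))) = Mul(Rational(1, 9), Mul(5, Mul(2, v))) = Mul(Rational(1, 9), Mul(10, v)) = Mul(Rational(10, 9), v))
Function('x')(s) = Mul(Rational(1, 2), Pow(s, -1), Add(s, Mul(2, s, Add(80, s)))) (Function('x')(s) = Mul(Add(s, Mul(Mul(2, s), Add(80, s))), Pow(Mul(2, s), -1)) = Mul(Add(s, Mul(2, s, Add(80, s))), Mul(Rational(1, 2), Pow(s, -1))) = Mul(Rational(1, 2), Pow(s, -1), Add(s, Mul(2, s, Add(80, s)))))
Pow(Add(Function('x')(88), Function('V')(189)), Rational(1, 2)) = Pow(Add(Add(Rational(161, 2), 88), Mul(Rational(10, 9), 189)), Rational(1, 2)) = Pow(Add(Rational(337, 2), 210), Rational(1, 2)) = Pow(Rational(757, 2), Rational(1, 2)) = Mul(Rational(1, 2), Pow(1514, Rational(1, 2)))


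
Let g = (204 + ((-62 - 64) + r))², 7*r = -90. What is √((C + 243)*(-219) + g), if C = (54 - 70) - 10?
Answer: I*√2120691/7 ≈ 208.04*I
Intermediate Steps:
r = -90/7 (r = (⅐)*(-90) = -90/7 ≈ -12.857)
C = -26 (C = -16 - 10 = -26)
g = 207936/49 (g = (204 + ((-62 - 64) - 90/7))² = (204 + (-126 - 90/7))² = (204 - 972/7)² = (456/7)² = 207936/49 ≈ 4243.6)
√((C + 243)*(-219) + g) = √((-26 + 243)*(-219) + 207936/49) = √(217*(-219) + 207936/49) = √(-47523 + 207936/49) = √(-2120691/49) = I*√2120691/7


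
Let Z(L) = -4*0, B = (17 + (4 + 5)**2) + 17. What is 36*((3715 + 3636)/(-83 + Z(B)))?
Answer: -264636/83 ≈ -3188.4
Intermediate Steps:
B = 115 (B = (17 + 9**2) + 17 = (17 + 81) + 17 = 98 + 17 = 115)
Z(L) = 0
36*((3715 + 3636)/(-83 + Z(B))) = 36*((3715 + 3636)/(-83 + 0)) = 36*(7351/(-83)) = 36*(7351*(-1/83)) = 36*(-7351/83) = -264636/83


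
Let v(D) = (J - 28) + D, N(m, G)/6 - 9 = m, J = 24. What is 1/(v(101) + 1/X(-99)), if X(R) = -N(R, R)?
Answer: 540/52381 ≈ 0.010309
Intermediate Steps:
N(m, G) = 54 + 6*m
v(D) = -4 + D (v(D) = (24 - 28) + D = -4 + D)
X(R) = -54 - 6*R (X(R) = -(54 + 6*R) = -54 - 6*R)
1/(v(101) + 1/X(-99)) = 1/((-4 + 101) + 1/(-54 - 6*(-99))) = 1/(97 + 1/(-54 + 594)) = 1/(97 + 1/540) = 1/(52381/540) = 540/52381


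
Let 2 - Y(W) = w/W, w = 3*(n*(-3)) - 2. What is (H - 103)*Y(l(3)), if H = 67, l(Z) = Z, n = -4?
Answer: 336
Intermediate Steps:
w = 34 (w = 3*(-4*(-3)) - 2 = 3*12 - 2 = 36 - 2 = 34)
Y(W) = 2 - 34/W
(H - 103)*Y(l(3)) = (67 - 103)*(2 - 34/3) = -36*(2 - 34*⅓) = -36*(2 - 34/3) = -36*(-28/3) = 336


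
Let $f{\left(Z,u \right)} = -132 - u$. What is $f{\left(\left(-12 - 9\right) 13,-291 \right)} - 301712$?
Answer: $-301553$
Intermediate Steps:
$f{\left(\left(-12 - 9\right) 13,-291 \right)} - 301712 = \left(-132 - -291\right) - 301712 = \left(-132 + 291\right) - 301712 = 159 - 301712 = -301553$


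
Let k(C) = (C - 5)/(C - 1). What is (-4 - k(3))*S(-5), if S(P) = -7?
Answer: 21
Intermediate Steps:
k(C) = (-5 + C)/(-1 + C)
(-4 - k(3))*S(-5) = (-4 - (-5 + 3)/(-1 + 3))*(-7) = (-4 - (-2)/2)*(-7) = (-4 - 1*(-1))*(-7) = (-4 + 1)*(-7) = -3*(-7) = 21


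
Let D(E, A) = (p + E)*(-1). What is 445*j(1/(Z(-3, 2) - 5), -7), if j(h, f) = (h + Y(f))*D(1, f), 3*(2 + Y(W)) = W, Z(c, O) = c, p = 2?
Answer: 47615/8 ≈ 5951.9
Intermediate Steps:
Y(W) = -2 + W/3
D(E, A) = -2 - E (D(E, A) = (2 + E)*(-1) = -2 - E)
j(h, f) = 6 - f - 3*h (j(h, f) = (h + (-2 + f/3))*(-2 - 1*1) = (-2 + h + f/3)*(-2 - 1) = (-2 + h + f/3)*(-3) = 6 - f - 3*h)
445*j(1/(Z(-3, 2) - 5), -7) = 445*(6 - 1*(-7) - 3/(-3 - 5)) = 445*(6 + 7 - 3/(-8)) = 445*(6 + 7 - 3*(-1/8)) = 445*(6 + 7 + 3/8) = 445*(107/8) = 47615/8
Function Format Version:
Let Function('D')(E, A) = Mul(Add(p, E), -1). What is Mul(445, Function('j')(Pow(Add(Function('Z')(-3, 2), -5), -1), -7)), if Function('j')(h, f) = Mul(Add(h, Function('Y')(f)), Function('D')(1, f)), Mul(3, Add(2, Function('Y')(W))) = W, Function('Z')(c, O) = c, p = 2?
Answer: Rational(47615, 8) ≈ 5951.9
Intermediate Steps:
Function('Y')(W) = Add(-2, Mul(Rational(1, 3), W))
Function('D')(E, A) = Add(-2, Mul(-1, E)) (Function('D')(E, A) = Mul(Add(2, E), -1) = Add(-2, Mul(-1, E)))
Function('j')(h, f) = Add(6, Mul(-1, f), Mul(-3, h)) (Function('j')(h, f) = Mul(Add(h, Add(-2, Mul(Rational(1, 3), f))), Add(-2, Mul(-1, 1))) = Mul(Add(-2, h, Mul(Rational(1, 3), f)), Add(-2, -1)) = Mul(Add(-2, h, Mul(Rational(1, 3), f)), -3) = Add(6, Mul(-1, f), Mul(-3, h)))
Mul(445, Function('j')(Pow(Add(Function('Z')(-3, 2), -5), -1), -7)) = Mul(445, Add(6, Mul(-1, -7), Mul(-3, Pow(Add(-3, -5), -1)))) = Mul(445, Add(6, 7, Mul(-3, Pow(-8, -1)))) = Mul(445, Add(6, 7, Mul(-3, Rational(-1, 8)))) = Mul(445, Add(6, 7, Rational(3, 8))) = Mul(445, Rational(107, 8)) = Rational(47615, 8)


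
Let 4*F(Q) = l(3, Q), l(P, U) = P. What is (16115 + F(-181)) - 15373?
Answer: 2971/4 ≈ 742.75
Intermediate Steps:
F(Q) = 3/4 (F(Q) = (1/4)*3 = 3/4)
(16115 + F(-181)) - 15373 = (16115 + 3/4) - 15373 = 64463/4 - 15373 = 2971/4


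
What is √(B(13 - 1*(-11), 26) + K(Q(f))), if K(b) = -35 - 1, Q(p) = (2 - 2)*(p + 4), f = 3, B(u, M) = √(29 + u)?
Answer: √(-36 + √53) ≈ 5.3591*I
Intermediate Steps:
Q(p) = 0 (Q(p) = 0*(4 + p) = 0)
K(b) = -36
√(B(13 - 1*(-11), 26) + K(Q(f))) = √(√(29 + (13 - 1*(-11))) - 36) = √(√(29 + (13 + 11)) - 36) = √(√(29 + 24) - 36) = √(√53 - 36) = √(-36 + √53)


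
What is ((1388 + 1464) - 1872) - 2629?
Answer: -1649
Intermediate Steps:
((1388 + 1464) - 1872) - 2629 = (2852 - 1872) - 2629 = 980 - 2629 = -1649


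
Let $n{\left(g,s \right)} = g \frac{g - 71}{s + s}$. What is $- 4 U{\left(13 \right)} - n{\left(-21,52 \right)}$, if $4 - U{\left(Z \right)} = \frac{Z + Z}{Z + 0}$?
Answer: $- \frac{691}{26} \approx -26.577$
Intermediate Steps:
$U{\left(Z \right)} = 2$ ($U{\left(Z \right)} = 4 - \frac{Z + Z}{Z + 0} = 4 - \frac{2 Z}{Z} = 4 - 2 = 2$)
$n{\left(g,s \right)} = \frac{g \left(-71 + g\right)}{2 s}$ ($n{\left(g,s \right)} = g \frac{-71 + g}{2 s} = \frac{g \left(-71 + g\right)}{2 s}$)
$- 4 U{\left(13 \right)} - n{\left(-21,52 \right)} = \left(-4\right) 2 - \frac{1}{2} \left(-21\right) \frac{1}{52} \left(-71 - 21\right) = -8 - \frac{1}{2} \left(-21\right) \frac{1}{52} \left(-92\right) = -8 - \frac{483}{26} = - \frac{691}{26}$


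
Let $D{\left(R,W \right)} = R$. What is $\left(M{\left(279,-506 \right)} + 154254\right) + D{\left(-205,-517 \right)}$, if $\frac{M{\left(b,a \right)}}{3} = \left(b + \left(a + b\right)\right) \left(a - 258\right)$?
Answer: $34865$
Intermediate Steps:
$M{\left(b,a \right)} = 3 \left(-258 + a\right) \left(a + 2 b\right)$ ($M{\left(b,a \right)} = 3 \left(b + \left(a + b\right)\right) \left(a - 258\right) = 3 \left(a + 2 b\right) \left(-258 + a\right) = 3 \left(-258 + a\right) \left(a + 2 b\right)$)
$\left(M{\left(279,-506 \right)} + 154254\right) + D{\left(-205,-517 \right)} = \left(\left(\left(-1548\right) 279 - -391644 + 3 \left(-506\right)^{2} + 6 \left(-506\right) 279\right) + 154254\right) - 205 = \left(\left(-431892 + 391644 + 3 \cdot 256036 - 847044\right) + 154254\right) - 205 = \left(\left(-431892 + 391644 + 768108 - 847044\right) + 154254\right) - 205 = \left(-119184 + 154254\right) - 205 = 35070 - 205 = 34865$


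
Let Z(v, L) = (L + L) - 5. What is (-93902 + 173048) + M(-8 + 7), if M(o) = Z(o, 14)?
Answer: 79169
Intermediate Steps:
Z(v, L) = -5 + 2*L (Z(v, L) = 2*L - 5 = -5 + 2*L)
M(o) = 23 (M(o) = -5 + 2*14 = -5 + 28 = 23)
(-93902 + 173048) + M(-8 + 7) = (-93902 + 173048) + 23 = 79146 + 23 = 79169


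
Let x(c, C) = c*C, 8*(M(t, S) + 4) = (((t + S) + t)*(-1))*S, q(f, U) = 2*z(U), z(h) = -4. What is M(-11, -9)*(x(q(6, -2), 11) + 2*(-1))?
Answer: 13995/4 ≈ 3498.8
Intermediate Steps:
q(f, U) = -8 (q(f, U) = 2*(-4) = -8)
M(t, S) = -4 + S*(-S - 2*t)/8 (M(t, S) = -4 + ((((t + S) + t)*(-1))*S)/8 = -4 + ((((S + t) + t)*(-1))*S)/8 = -4 + (((S + 2*t)*(-1))*S)/8 = -4 + ((-S - 2*t)*S)/8 = -4 + (S*(-S - 2*t))/8 = -4 + S*(-S - 2*t)/8)
x(c, C) = C*c
M(-11, -9)*(x(q(6, -2), 11) + 2*(-1)) = (-4 - 1/8*(-9)**2 - 1/4*(-9)*(-11))*(11*(-8) + 2*(-1)) = (-4 - 1/8*81 - 99/4)*(-88 - 2) = (-4 - 81/8 - 99/4)*(-90) = -311/8*(-90) = 13995/4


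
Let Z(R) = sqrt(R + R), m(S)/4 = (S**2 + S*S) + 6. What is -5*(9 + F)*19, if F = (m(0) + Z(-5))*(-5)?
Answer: 10545 + 475*I*sqrt(10) ≈ 10545.0 + 1502.1*I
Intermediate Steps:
m(S) = 24 + 8*S**2 (m(S) = 4*((S**2 + S*S) + 6) = 4*((S**2 + S**2) + 6) = 4*(2*S**2 + 6) = 4*(6 + 2*S**2) = 24 + 8*S**2)
Z(R) = sqrt(2)*sqrt(R) (Z(R) = sqrt(2*R) = sqrt(2)*sqrt(R))
F = -120 - 5*I*sqrt(10) (F = ((24 + 8*0**2) + sqrt(2)*sqrt(-5))*(-5) = ((24 + 8*0) + sqrt(2)*(I*sqrt(5)))*(-5) = ((24 + 0) + I*sqrt(10))*(-5) = (24 + I*sqrt(10))*(-5) = -120 - 5*I*sqrt(10) ≈ -120.0 - 15.811*I)
-5*(9 + F)*19 = -5*(9 + (-120 - 5*I*sqrt(10)))*19 = -5*(-111 - 5*I*sqrt(10))*19 = (555 + 25*I*sqrt(10))*19 = 10545 + 475*I*sqrt(10)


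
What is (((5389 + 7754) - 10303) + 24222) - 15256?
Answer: 11806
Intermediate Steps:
(((5389 + 7754) - 10303) + 24222) - 15256 = ((13143 - 10303) + 24222) - 15256 = (2840 + 24222) - 15256 = 27062 - 15256 = 11806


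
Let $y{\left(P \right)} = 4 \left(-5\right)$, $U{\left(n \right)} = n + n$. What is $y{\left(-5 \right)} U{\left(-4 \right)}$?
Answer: $160$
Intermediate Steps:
$U{\left(n \right)} = 2 n$
$y{\left(P \right)} = -20$
$y{\left(-5 \right)} U{\left(-4 \right)} = - 20 \cdot 2 \left(-4\right) = \left(-20\right) \left(-8\right) = 160$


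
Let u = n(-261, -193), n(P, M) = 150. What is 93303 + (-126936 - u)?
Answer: -33783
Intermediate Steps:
u = 150
93303 + (-126936 - u) = 93303 + (-126936 - 1*150) = 93303 + (-126936 - 150) = 93303 - 127086 = -33783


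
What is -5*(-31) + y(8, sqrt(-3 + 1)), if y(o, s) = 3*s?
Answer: 155 + 3*I*sqrt(2) ≈ 155.0 + 4.2426*I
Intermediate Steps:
-5*(-31) + y(8, sqrt(-3 + 1)) = -5*(-31) + 3*sqrt(-3 + 1) = 155 + 3*sqrt(-2) = 155 + 3*(I*sqrt(2)) = 155 + 3*I*sqrt(2)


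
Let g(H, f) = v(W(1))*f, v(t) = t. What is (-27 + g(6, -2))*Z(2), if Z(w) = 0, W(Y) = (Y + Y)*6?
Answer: 0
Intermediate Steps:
W(Y) = 12*Y (W(Y) = (2*Y)*6 = 12*Y)
g(H, f) = 12*f (g(H, f) = (12*1)*f = 12*f)
(-27 + g(6, -2))*Z(2) = (-27 + 12*(-2))*0 = (-27 - 24)*0 = -51*0 = 0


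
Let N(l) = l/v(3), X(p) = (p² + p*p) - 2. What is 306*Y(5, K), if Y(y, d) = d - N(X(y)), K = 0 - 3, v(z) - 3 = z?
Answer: -3366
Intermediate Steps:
v(z) = 3 + z
X(p) = -2 + 2*p² (X(p) = (p² + p²) - 2 = 2*p² - 2 = -2 + 2*p²)
N(l) = l/6 (N(l) = l/(3 + 3) = l/6)
K = -3
Y(y, d) = ⅓ + d - y²/3 (Y(y, d) = d - (-2 + 2*y²)/6 = d - (-⅓ + y²/3) = d + (⅓ - y²/3) = ⅓ + d - y²/3)
306*Y(5, K) = 306*(⅓ - 3 - ⅓*5²) = 306*(⅓ - 3 - ⅓*25) = 306*(⅓ - 3 - 25/3) = 306*(-11) = -3366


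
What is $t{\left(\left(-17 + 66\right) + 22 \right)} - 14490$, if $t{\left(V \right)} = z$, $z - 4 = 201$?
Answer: $-14285$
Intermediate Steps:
$z = 205$ ($z = 4 + 201 = 205$)
$t{\left(V \right)} = 205$
$t{\left(\left(-17 + 66\right) + 22 \right)} - 14490 = 205 - 14490 = -14285$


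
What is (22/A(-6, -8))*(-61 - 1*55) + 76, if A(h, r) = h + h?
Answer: 866/3 ≈ 288.67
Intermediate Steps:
A(h, r) = 2*h
(22/A(-6, -8))*(-61 - 1*55) + 76 = (22/((2*(-6))))*(-61 - 1*55) + 76 = (22/(-12))*(-61 - 55) + 76 = (22*(-1/12))*(-116) + 76 = -11/6*(-116) + 76 = 638/3 + 76 = 866/3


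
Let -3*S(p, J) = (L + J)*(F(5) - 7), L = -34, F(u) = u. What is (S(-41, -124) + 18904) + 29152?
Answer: 143852/3 ≈ 47951.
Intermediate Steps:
S(p, J) = -68/3 + 2*J/3 (S(p, J) = -(-34 + J)*(5 - 7)/3 = -(-34 + J)*(-2)/3 = -(68 - 2*J)/3 = -68/3 + 2*J/3)
(S(-41, -124) + 18904) + 29152 = ((-68/3 + (⅔)*(-124)) + 18904) + 29152 = ((-68/3 - 248/3) + 18904) + 29152 = (-316/3 + 18904) + 29152 = 56396/3 + 29152 = 143852/3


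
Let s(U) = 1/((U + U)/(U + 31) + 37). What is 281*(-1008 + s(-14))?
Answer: -170227271/601 ≈ -2.8324e+5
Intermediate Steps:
s(U) = 1/(37 + 2*U/(31 + U)) (s(U) = 1/((2*U)/(31 + U) + 37) = 1/(2*U/(31 + U) + 37) = 1/(37 + 2*U/(31 + U)))
281*(-1008 + s(-14)) = 281*(-1008 + (31 - 14)/(1147 + 39*(-14))) = 281*(-1008 + 17/(1147 - 546)) = 281*(-1008 + 17/601) = 281*(-605791/601) = -170227271/601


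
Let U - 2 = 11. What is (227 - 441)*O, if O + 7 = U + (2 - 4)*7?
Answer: 1712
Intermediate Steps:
U = 13 (U = 2 + 11 = 13)
O = -8 (O = -7 + (13 + (2 - 4)*7) = -7 + (13 - 2*7) = -7 + (13 - 14) = -7 - 1 = -8)
(227 - 441)*O = (227 - 441)*(-8) = -214*(-8) = 1712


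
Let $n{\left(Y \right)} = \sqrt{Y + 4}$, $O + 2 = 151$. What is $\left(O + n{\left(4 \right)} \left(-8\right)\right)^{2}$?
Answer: $22713 - 4768 \sqrt{2} \approx 15970.0$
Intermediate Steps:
$O = 149$ ($O = -2 + 151 = 149$)
$n{\left(Y \right)} = \sqrt{4 + Y}$
$\left(O + n{\left(4 \right)} \left(-8\right)\right)^{2} = \left(149 + \sqrt{4 + 4} \left(-8\right)\right)^{2} = \left(149 + \sqrt{8} \left(-8\right)\right)^{2} = \left(149 + 2 \sqrt{2} \left(-8\right)\right)^{2} = \left(149 - 16 \sqrt{2}\right)^{2}$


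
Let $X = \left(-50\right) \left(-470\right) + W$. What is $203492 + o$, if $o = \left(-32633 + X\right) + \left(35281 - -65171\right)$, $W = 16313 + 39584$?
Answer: $350708$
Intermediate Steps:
$W = 55897$
$X = 79397$ ($X = \left(-50\right) \left(-470\right) + 55897 = 23500 + 55897 = 79397$)
$o = 147216$ ($o = \left(-32633 + 79397\right) + \left(35281 - -65171\right) = 46764 + \left(35281 + 65171\right) = 46764 + 100452 = 147216$)
$203492 + o = 203492 + 147216 = 350708$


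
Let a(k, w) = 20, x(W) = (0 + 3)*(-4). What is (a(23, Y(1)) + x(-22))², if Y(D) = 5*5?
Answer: 64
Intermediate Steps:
Y(D) = 25
x(W) = -12 (x(W) = 3*(-4) = -12)
(a(23, Y(1)) + x(-22))² = (20 - 12)² = 8² = 64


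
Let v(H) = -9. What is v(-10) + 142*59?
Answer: 8369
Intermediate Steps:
v(-10) + 142*59 = -9 + 142*59 = -9 + 8378 = 8369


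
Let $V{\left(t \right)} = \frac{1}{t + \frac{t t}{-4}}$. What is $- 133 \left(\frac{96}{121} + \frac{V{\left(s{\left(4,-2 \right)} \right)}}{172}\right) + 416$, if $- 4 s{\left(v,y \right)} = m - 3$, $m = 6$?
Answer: $\frac{4859824}{15609} \approx 311.35$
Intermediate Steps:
$s{\left(v,y \right)} = - \frac{3}{4}$ ($s{\left(v,y \right)} = - \frac{6 - 3}{4} = \left(- \frac{1}{4}\right) 3 = - \frac{3}{4}$)
$V{\left(t \right)} = \frac{1}{t - \frac{t^{2}}{4}}$ ($V{\left(t \right)} = \frac{1}{t + t^{2} \left(- \frac{1}{4}\right)} = \frac{1}{t - \frac{t^{2}}{4}}$)
$- 133 \left(\frac{96}{121} + \frac{V{\left(s{\left(4,-2 \right)} \right)}}{172}\right) + 416 = - 133 \left(\frac{96}{121} + \frac{\left(-4\right) \frac{1}{- \frac{3}{4}} \frac{1}{-4 - \frac{3}{4}}}{172}\right) + 416 = - 133 \left(96 \cdot \frac{1}{121} + \left(-4\right) \left(- \frac{4}{3}\right) \frac{1}{- \frac{19}{4}} \cdot \frac{1}{172}\right) + 416 = - 133 \left(\frac{96}{121} + \left(-4\right) \left(- \frac{4}{3}\right) \left(- \frac{4}{19}\right) \frac{1}{172}\right) + 416 = - 133 \left(\frac{96}{121} - \frac{16}{2451}\right) + 416 = \left(-133\right) \frac{233360}{296571} + 416 = - \frac{1633520}{15609} + 416 = \frac{4859824}{15609}$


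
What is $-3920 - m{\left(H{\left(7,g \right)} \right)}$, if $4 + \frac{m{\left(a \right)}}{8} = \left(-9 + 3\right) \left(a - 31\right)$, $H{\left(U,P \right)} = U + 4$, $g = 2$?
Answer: $-4848$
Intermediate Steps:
$H{\left(U,P \right)} = 4 + U$
$m{\left(a \right)} = 1456 - 48 a$ ($m{\left(a \right)} = -32 + 8 \left(-9 + 3\right) \left(a - 31\right) = -32 + 8 \left(- 6 \left(-31 + a\right)\right) = -32 + 8 \left(186 - 6 a\right) = -32 - \left(-1488 + 48 a\right) = 1456 - 48 a$)
$-3920 - m{\left(H{\left(7,g \right)} \right)} = -3920 - \left(1456 - 48 \left(4 + 7\right)\right) = -3920 - \left(1456 - 528\right) = -3920 - 928 = -4848$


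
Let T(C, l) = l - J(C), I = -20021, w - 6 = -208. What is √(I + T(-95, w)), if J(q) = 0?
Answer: 3*I*√2247 ≈ 142.21*I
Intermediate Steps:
w = -202 (w = 6 - 208 = -202)
T(C, l) = l (T(C, l) = l - 1*0 = l + 0 = l)
√(I + T(-95, w)) = √(-20021 - 202) = √(-20223) = 3*I*√2247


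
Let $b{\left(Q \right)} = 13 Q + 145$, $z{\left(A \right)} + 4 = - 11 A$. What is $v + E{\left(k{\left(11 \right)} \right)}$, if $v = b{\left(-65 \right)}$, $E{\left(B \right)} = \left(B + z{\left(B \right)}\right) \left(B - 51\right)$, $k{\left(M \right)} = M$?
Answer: $3860$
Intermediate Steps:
$z{\left(A \right)} = -4 - 11 A$
$b{\left(Q \right)} = 145 + 13 Q$
$E{\left(B \right)} = \left(-51 + B\right) \left(-4 - 10 B\right)$ ($E{\left(B \right)} = \left(B - \left(4 + 11 B\right)\right) \left(B - 51\right) = \left(-4 - 10 B\right) \left(-51 + B\right) = \left(-51 + B\right) \left(-4 - 10 B\right)$)
$v = -700$ ($v = 145 + 13 \left(-65\right) = 145 - 845 = -700$)
$v + E{\left(k{\left(11 \right)} \right)} = -700 + \left(204 - 10 \cdot 11^{2} + 506 \cdot 11\right) = -700 + \left(204 - 1210 + 5566\right) = -700 + 4560 = 3860$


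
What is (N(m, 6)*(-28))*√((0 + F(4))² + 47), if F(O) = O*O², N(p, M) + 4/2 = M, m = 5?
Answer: -112*√4143 ≈ -7209.0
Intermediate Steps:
N(p, M) = -2 + M
F(O) = O³
(N(m, 6)*(-28))*√((0 + F(4))² + 47) = ((-2 + 6)*(-28))*√((0 + 4³)² + 47) = (4*(-28))*√((0 + 64)² + 47) = -112*√(64² + 47) = -112*√(4096 + 47) = -112*√4143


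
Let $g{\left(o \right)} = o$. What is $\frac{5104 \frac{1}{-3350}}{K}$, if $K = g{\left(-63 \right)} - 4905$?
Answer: $\frac{319}{1040175} \approx 0.00030668$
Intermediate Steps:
$K = -4968$ ($K = -63 - 4905 = -4968$)
$\frac{5104 \frac{1}{-3350}}{K} = \frac{5104 \frac{1}{-3350}}{-4968} = 5104 \left(- \frac{1}{3350}\right) \left(- \frac{1}{4968}\right) = \left(- \frac{2552}{1675}\right) \left(- \frac{1}{4968}\right) = \frac{319}{1040175}$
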